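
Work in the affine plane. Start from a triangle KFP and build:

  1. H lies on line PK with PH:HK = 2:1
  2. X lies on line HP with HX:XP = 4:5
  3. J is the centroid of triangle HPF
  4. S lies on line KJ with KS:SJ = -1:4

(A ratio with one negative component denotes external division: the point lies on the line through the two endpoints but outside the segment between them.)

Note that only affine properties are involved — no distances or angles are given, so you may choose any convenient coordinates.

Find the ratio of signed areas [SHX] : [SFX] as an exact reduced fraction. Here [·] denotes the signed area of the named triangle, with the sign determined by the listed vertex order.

[SHX]:[SFX] = 4/103

Set K = (0, 0), F = (1, 0), P = (0, 1); any affine frame gives the same invariant.
1. H lies on line PK with PH:HK = 2:1 ⇒ H = (0, 1/3)
2. X lies on line HP with HX:XP = 4:5 ⇒ X = (0, 17/27)
3. J is the centroid of triangle HPF ⇒ J = (1/3, 4/9)
4. S lies on line KJ with KS:SJ = -1:4 ⇒ S = (-1/9, -4/27)
2·[SHX] = 8/243, 2·[SFX] = 206/243
[SHX]:[SFX] = 8/243:206/243 = 4/103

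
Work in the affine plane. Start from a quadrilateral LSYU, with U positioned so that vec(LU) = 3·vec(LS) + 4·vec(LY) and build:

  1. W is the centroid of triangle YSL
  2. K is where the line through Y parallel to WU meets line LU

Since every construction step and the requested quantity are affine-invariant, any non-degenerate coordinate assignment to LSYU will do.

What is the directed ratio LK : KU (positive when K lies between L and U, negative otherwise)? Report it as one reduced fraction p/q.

Assign L = (0, 0), S = (1, 0), Y = (0, 1), U = (3, 4) — the answer is frame-independent, so this choice is without loss of generality.
1. W is the centroid of triangle YSL ⇒ W = (1/3, 1/3)
2. K is where the line through Y parallel to WU meets line LU ⇒ K = (-24, -32)
K = L + t·(U−L) with t = -8, so LK:KU = t:(1−t) = -8:9

LK:KU = -8/9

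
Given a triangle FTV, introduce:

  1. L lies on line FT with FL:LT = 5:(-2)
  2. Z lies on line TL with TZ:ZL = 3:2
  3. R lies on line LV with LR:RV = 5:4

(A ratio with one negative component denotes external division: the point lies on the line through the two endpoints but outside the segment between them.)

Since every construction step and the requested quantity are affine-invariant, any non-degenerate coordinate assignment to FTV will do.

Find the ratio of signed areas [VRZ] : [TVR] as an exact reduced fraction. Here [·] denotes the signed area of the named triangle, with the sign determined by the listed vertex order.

[VRZ]:[TVR] = 2/5

Work in coordinates with F = (0, 0), T = (1, 0), V = (0, 1).
1. L lies on line FT with FL:LT = 5:(-2) ⇒ L = (5/3, 0)
2. Z lies on line TL with TZ:ZL = 3:2 ⇒ Z = (7/5, 0)
3. R lies on line LV with LR:RV = 5:4 ⇒ R = (20/27, 5/9)
2·[VRZ] = -16/135, 2·[TVR] = -8/27
[VRZ]:[TVR] = -16/135:-8/27 = 2/5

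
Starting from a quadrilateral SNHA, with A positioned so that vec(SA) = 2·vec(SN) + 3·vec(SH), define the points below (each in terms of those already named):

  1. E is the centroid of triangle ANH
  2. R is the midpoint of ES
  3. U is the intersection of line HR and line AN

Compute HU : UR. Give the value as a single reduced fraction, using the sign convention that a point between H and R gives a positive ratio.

HU:UR = -24/13

Assign S = (0, 0), N = (1, 0), H = (0, 1), A = (2, 3) — the answer is frame-independent, so this choice is without loss of generality.
1. E is the centroid of triangle ANH ⇒ E = (1, 4/3)
2. R is the midpoint of ES ⇒ R = (1/2, 2/3)
3. U is the intersection of line HR and line AN ⇒ U = (12/11, 3/11)
U = H + t·(R−H) with t = 24/11, so HU:UR = t:(1−t) = 24/11:-13/11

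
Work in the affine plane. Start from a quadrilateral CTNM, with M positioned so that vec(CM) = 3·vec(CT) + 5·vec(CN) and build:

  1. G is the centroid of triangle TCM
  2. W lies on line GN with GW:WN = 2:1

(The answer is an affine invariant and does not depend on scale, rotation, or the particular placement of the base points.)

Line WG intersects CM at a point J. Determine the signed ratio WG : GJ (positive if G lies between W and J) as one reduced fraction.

Assign C = (0, 0), T = (1, 0), N = (0, 1), M = (3, 5) — the answer is frame-independent, so this choice is without loss of generality.
1. G is the centroid of triangle TCM ⇒ G = (4/3, 5/3)
2. W lies on line GN with GW:WN = 2:1 ⇒ W = (4/9, 11/9)
line WG meets CM at J = (6/7, 10/7)
G = W + t·(J−W) with t = 28/13, so WG:GJ = 28/13:-15/13

WG:GJ = -28/15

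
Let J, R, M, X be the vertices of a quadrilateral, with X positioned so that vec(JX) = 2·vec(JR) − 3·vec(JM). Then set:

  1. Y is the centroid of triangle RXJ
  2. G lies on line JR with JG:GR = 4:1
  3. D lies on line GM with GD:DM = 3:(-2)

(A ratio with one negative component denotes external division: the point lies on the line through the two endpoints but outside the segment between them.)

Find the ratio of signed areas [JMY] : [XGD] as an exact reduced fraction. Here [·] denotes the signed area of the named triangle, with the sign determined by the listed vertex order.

Assign J = (0, 0), R = (1, 0), M = (0, 1), X = (2, -3) — the answer is frame-independent, so this choice is without loss of generality.
1. Y is the centroid of triangle RXJ ⇒ Y = (1, -1)
2. G lies on line JR with JG:GR = 4:1 ⇒ G = (4/5, 0)
3. D lies on line GM with GD:DM = 3:(-2) ⇒ D = (-8/5, 3)
2·[JMY] = -1, 2·[XGD] = 18/5
[JMY]:[XGD] = -1:18/5 = -5/18

[JMY]:[XGD] = -5/18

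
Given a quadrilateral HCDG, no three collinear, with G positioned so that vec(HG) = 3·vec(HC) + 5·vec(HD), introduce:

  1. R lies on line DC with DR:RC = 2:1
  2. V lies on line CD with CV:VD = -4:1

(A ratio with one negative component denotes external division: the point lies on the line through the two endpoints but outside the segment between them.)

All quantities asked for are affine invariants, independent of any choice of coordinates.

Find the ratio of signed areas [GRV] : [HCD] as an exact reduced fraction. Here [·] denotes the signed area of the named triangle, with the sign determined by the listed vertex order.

[GRV]:[HCD] = -7

Set H = (0, 0), C = (1, 0), D = (0, 1), G = (3, 5); any affine frame gives the same invariant.
1. R lies on line DC with DR:RC = 2:1 ⇒ R = (2/3, 1/3)
2. V lies on line CD with CV:VD = -4:1 ⇒ V = (-1/3, 4/3)
2·[GRV] = -7, 2·[HCD] = 1
[GRV]:[HCD] = -7:1 = -7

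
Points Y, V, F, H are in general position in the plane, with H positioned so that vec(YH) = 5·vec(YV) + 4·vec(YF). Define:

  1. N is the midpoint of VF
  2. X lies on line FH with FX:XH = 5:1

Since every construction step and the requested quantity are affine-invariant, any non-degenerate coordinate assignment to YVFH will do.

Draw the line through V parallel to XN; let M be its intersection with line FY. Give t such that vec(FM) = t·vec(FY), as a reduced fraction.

t = 20/11

Work in coordinates with Y = (0, 0), V = (1, 0), F = (0, 1), H = (5, 4).
1. N is the midpoint of VF ⇒ N = (1/2, 1/2)
2. X lies on line FH with FX:XH = 5:1 ⇒ X = (25/6, 7/2)
through V parallel to XN: direction (-11/3, -3); meets FY at M = (0, -9/11)
M = F + t·(Y−F) with t = 20/11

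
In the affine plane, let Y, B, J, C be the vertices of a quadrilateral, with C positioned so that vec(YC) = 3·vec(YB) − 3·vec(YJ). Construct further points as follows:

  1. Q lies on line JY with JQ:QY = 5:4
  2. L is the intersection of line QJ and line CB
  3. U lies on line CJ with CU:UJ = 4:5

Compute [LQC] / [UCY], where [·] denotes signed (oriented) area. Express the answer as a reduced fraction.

Set Y = (0, 0), B = (1, 0), J = (0, 1), C = (3, -3); any affine frame gives the same invariant.
1. Q lies on line JY with JQ:QY = 5:4 ⇒ Q = (0, 4/9)
2. L is the intersection of line QJ and line CB ⇒ L = (0, 3/2)
3. U lies on line CJ with CU:UJ = 4:5 ⇒ U = (5/3, -11/9)
2·[LQC] = 19/6, 2·[UCY] = -4/3
[LQC]:[UCY] = 19/6:-4/3 = -19/8

[LQC]:[UCY] = -19/8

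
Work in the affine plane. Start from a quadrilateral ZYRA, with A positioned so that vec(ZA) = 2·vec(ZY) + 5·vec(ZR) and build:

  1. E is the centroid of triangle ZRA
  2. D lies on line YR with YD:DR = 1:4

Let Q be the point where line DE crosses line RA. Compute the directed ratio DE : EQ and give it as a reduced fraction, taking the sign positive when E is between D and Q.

DE:EQ = 31/5

Set Z = (0, 0), Y = (1, 0), R = (0, 1), A = (2, 5); any affine frame gives the same invariant.
1. E is the centroid of triangle ZRA ⇒ E = (2/3, 2)
2. D lies on line YR with YD:DR = 1:4 ⇒ D = (4/5, 1/5)
line DE meets RA at Q = (20/31, 71/31)
E = D + t·(Q−D) with t = 31/36, so DE:EQ = 31/36:5/36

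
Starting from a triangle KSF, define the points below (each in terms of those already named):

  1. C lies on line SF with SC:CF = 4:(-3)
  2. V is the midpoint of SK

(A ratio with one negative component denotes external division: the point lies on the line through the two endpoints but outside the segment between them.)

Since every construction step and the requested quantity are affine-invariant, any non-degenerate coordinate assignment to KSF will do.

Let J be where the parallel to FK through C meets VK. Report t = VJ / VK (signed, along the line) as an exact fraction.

Work in coordinates with K = (0, 0), S = (1, 0), F = (0, 1).
1. C lies on line SF with SC:CF = 4:(-3) ⇒ C = (-3, 4)
2. V is the midpoint of SK ⇒ V = (1/2, 0)
through C parallel to FK: direction (0, -1); meets VK at J = (-3, 0)
J = V + t·(K−V) with t = 7

t = 7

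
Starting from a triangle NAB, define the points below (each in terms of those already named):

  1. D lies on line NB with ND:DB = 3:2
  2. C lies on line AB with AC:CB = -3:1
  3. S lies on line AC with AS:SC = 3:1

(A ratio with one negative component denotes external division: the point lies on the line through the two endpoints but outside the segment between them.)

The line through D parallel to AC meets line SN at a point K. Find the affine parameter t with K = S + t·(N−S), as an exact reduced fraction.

Choose coordinates N = (0, 0), A = (1, 0), B = (0, 1).
1. D lies on line NB with ND:DB = 3:2 ⇒ D = (0, 3/5)
2. C lies on line AB with AC:CB = -3:1 ⇒ C = (-1/2, 3/2)
3. S lies on line AC with AS:SC = 3:1 ⇒ S = (-1/8, 9/8)
through D parallel to AC: direction (-3/2, 3/2); meets SN at K = (-3/40, 27/40)
K = S + t·(N−S) with t = 2/5

t = 2/5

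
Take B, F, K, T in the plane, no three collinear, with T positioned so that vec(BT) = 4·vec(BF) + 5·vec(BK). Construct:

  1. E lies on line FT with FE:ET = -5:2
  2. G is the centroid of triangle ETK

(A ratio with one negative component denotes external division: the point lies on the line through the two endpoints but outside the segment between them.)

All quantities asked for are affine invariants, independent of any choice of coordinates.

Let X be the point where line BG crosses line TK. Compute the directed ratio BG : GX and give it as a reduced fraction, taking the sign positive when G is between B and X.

BG:GX = -13/4

Set B = (0, 0), F = (1, 0), K = (0, 1), T = (4, 5); any affine frame gives the same invariant.
1. E lies on line FT with FE:ET = -5:2 ⇒ E = (6, 25/3)
2. G is the centroid of triangle ETK ⇒ G = (10/3, 43/9)
line BG meets TK at X = (30/13, 43/13)
G = B + t·(X−B) with t = 13/9, so BG:GX = 13/9:-4/9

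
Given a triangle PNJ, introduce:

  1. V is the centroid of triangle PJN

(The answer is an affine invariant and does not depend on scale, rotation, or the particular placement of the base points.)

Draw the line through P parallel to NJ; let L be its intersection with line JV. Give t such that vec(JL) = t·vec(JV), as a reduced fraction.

Work in coordinates with P = (0, 0), N = (1, 0), J = (0, 1).
1. V is the centroid of triangle PJN ⇒ V = (1/3, 1/3)
through P parallel to NJ: direction (-1, 1); meets JV at L = (1, -1)
L = J + t·(V−J) with t = 3

t = 3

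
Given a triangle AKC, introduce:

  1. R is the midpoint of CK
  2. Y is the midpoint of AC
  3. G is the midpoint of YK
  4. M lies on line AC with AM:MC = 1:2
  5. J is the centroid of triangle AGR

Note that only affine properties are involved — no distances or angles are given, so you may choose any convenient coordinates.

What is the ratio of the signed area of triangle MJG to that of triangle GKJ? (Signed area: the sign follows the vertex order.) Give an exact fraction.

[MJG]:[GKJ] = -1/3

Assign A = (0, 0), K = (1, 0), C = (0, 1) — the answer is frame-independent, so this choice is without loss of generality.
1. R is the midpoint of CK ⇒ R = (1/2, 1/2)
2. Y is the midpoint of AC ⇒ Y = (0, 1/2)
3. G is the midpoint of YK ⇒ G = (1/2, 1/4)
4. M lies on line AC with AM:MC = 1:2 ⇒ M = (0, 1/3)
5. J is the centroid of triangle AGR ⇒ J = (1/3, 1/4)
2·[MJG] = 1/72, 2·[GKJ] = -1/24
[MJG]:[GKJ] = 1/72:-1/24 = -1/3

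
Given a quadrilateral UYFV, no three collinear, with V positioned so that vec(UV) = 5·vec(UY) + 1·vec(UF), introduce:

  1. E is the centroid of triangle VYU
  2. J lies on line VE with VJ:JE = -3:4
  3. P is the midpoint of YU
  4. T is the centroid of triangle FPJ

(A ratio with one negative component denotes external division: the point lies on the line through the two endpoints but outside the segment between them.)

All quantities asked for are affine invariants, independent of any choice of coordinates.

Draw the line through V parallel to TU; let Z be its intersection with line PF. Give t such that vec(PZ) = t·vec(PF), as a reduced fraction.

Assign U = (0, 0), Y = (1, 0), F = (0, 1), V = (5, 1) — the answer is frame-independent, so this choice is without loss of generality.
1. E is the centroid of triangle VYU ⇒ E = (2, 1/3)
2. J lies on line VE with VJ:JE = -3:4 ⇒ J = (14, 3)
3. P is the midpoint of YU ⇒ P = (1/2, 0)
4. T is the centroid of triangle FPJ ⇒ T = (29/6, 4/3)
through V parallel to TU: direction (-29/6, -4/3); meets PF at Z = (20/33, -7/33)
Z = P + t·(F−P) with t = -7/33

t = -7/33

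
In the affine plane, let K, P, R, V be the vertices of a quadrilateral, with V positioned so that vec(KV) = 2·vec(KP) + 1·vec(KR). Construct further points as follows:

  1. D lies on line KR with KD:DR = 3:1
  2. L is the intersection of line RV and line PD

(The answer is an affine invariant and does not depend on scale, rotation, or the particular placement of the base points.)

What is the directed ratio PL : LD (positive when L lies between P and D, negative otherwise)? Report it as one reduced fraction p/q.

PL:LD = -4

Assign K = (0, 0), P = (1, 0), R = (0, 1), V = (2, 1) — the answer is frame-independent, so this choice is without loss of generality.
1. D lies on line KR with KD:DR = 3:1 ⇒ D = (0, 3/4)
2. L is the intersection of line RV and line PD ⇒ L = (-1/3, 1)
L = P + t·(D−P) with t = 4/3, so PL:LD = t:(1−t) = 4/3:-1/3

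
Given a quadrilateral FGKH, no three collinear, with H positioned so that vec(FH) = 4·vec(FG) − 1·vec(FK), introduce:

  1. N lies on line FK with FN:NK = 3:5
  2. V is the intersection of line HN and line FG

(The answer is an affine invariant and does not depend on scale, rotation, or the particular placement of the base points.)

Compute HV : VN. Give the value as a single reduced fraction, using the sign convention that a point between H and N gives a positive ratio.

HV:VN = 8/3

Set F = (0, 0), G = (1, 0), K = (0, 1), H = (4, -1); any affine frame gives the same invariant.
1. N lies on line FK with FN:NK = 3:5 ⇒ N = (0, 3/8)
2. V is the intersection of line HN and line FG ⇒ V = (12/11, 0)
V = H + t·(N−H) with t = 8/11, so HV:VN = t:(1−t) = 8/11:3/11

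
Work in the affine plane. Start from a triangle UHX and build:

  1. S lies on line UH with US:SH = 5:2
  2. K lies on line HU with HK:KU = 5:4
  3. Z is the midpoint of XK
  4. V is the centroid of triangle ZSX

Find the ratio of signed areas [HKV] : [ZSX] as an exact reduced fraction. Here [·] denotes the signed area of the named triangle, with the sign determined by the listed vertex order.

Choose coordinates U = (0, 0), H = (1, 0), X = (0, 1).
1. S lies on line UH with US:SH = 5:2 ⇒ S = (5/7, 0)
2. K lies on line HU with HK:KU = 5:4 ⇒ K = (4/9, 0)
3. Z is the midpoint of XK ⇒ Z = (2/9, 1/2)
4. V is the centroid of triangle ZSX ⇒ V = (59/189, 1/2)
2·[HKV] = -5/18, 2·[ZSX] = 17/126
[HKV]:[ZSX] = -5/18:17/126 = -35/17

[HKV]:[ZSX] = -35/17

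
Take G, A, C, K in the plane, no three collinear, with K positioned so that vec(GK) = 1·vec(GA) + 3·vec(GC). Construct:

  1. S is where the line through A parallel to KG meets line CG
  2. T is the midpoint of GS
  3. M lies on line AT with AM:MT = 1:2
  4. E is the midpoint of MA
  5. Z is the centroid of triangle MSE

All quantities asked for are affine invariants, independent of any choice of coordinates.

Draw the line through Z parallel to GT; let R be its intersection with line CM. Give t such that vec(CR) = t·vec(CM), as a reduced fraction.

Assign G = (0, 0), A = (1, 0), C = (0, 1), K = (1, 3) — the answer is frame-independent, so this choice is without loss of generality.
1. S is where the line through A parallel to KG meets line CG ⇒ S = (0, -3)
2. T is the midpoint of GS ⇒ T = (0, -3/2)
3. M lies on line AT with AM:MT = 1:2 ⇒ M = (2/3, -1/2)
4. E is the midpoint of MA ⇒ E = (5/6, -1/4)
5. Z is the centroid of triangle MSE ⇒ Z = (1/2, -5/4)
through Z parallel to GT: direction (0, -3/2); meets CM at R = (1/2, -1/8)
R = C + t·(M−C) with t = 3/4

t = 3/4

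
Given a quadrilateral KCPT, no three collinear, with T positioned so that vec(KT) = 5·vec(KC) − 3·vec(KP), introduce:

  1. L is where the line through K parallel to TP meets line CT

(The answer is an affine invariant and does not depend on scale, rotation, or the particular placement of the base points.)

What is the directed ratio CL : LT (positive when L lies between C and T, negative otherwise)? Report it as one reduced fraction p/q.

CL:LT = -4/5

Choose coordinates K = (0, 0), C = (1, 0), P = (0, 1), T = (5, -3).
1. L is where the line through K parallel to TP meets line CT ⇒ L = (-15, 12)
L = C + t·(T−C) with t = -4, so CL:LT = t:(1−t) = -4:5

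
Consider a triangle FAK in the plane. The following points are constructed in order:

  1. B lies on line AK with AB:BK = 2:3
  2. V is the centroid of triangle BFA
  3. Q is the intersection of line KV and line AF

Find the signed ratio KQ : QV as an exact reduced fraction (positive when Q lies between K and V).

KQ:QV = -15/2

Work in coordinates with F = (0, 0), A = (1, 0), K = (0, 1).
1. B lies on line AK with AB:BK = 2:3 ⇒ B = (3/5, 2/5)
2. V is the centroid of triangle BFA ⇒ V = (8/15, 2/15)
3. Q is the intersection of line KV and line AF ⇒ Q = (8/13, 0)
Q = K + t·(V−K) with t = 15/13, so KQ:QV = t:(1−t) = 15/13:-2/13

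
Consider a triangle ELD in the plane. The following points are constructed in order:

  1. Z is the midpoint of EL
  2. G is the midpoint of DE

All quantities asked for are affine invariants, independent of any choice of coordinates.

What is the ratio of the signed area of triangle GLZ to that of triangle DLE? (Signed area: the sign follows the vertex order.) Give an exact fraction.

[GLZ]:[DLE] = 1/4

Work in coordinates with E = (0, 0), L = (1, 0), D = (0, 1).
1. Z is the midpoint of EL ⇒ Z = (1/2, 0)
2. G is the midpoint of DE ⇒ G = (0, 1/2)
2·[GLZ] = -1/4, 2·[DLE] = -1
[GLZ]:[DLE] = -1/4:-1 = 1/4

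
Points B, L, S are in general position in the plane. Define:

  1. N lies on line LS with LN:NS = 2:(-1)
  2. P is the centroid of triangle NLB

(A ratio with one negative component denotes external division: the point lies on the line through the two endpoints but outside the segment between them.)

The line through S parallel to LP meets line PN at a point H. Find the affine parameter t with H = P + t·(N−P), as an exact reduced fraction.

t = 1/2

Choose coordinates B = (0, 0), L = (1, 0), S = (0, 1).
1. N lies on line LS with LN:NS = 2:(-1) ⇒ N = (-1, 2)
2. P is the centroid of triangle NLB ⇒ P = (0, 2/3)
through S parallel to LP: direction (-1, 2/3); meets PN at H = (-1/2, 4/3)
H = P + t·(N−P) with t = 1/2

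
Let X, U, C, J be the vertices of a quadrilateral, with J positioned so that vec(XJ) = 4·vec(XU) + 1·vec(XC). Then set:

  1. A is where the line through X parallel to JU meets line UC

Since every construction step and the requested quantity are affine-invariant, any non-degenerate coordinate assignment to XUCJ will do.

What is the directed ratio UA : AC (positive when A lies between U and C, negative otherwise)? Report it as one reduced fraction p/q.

Choose coordinates X = (0, 0), U = (1, 0), C = (0, 1), J = (4, 1).
1. A is where the line through X parallel to JU meets line UC ⇒ A = (3/4, 1/4)
A = U + t·(C−U) with t = 1/4, so UA:AC = t:(1−t) = 1/4:3/4

UA:AC = 1/3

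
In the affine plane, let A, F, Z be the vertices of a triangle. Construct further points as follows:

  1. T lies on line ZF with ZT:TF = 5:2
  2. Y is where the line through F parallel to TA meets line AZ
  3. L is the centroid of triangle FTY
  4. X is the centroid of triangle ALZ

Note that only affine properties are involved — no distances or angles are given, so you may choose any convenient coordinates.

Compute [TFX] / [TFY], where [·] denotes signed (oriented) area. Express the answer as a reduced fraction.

Work in coordinates with A = (0, 0), F = (1, 0), Z = (0, 1).
1. T lies on line ZF with ZT:TF = 5:2 ⇒ T = (5/7, 2/7)
2. Y is where the line through F parallel to TA meets line AZ ⇒ Y = (0, -2/5)
3. L is the centroid of triangle FTY ⇒ L = (4/7, -4/105)
4. X is the centroid of triangle ALZ ⇒ X = (4/21, 101/315)
2·[TFX] = -44/315, 2·[TFY] = -2/5
[TFX]:[TFY] = -44/315:-2/5 = 22/63

[TFX]:[TFY] = 22/63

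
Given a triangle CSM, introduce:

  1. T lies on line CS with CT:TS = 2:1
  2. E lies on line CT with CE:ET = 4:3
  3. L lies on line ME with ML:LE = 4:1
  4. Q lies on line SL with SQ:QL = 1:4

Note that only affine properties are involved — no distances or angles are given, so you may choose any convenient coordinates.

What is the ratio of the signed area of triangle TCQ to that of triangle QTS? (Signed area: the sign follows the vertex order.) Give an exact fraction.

[TCQ]:[QTS] = -2

Choose coordinates C = (0, 0), S = (1, 0), M = (0, 1).
1. T lies on line CS with CT:TS = 2:1 ⇒ T = (2/3, 0)
2. E lies on line CT with CE:ET = 4:3 ⇒ E = (8/21, 0)
3. L lies on line ME with ML:LE = 4:1 ⇒ L = (32/105, 1/5)
4. Q lies on line SL with SQ:QL = 1:4 ⇒ Q = (452/525, 1/25)
2·[TCQ] = -2/75, 2·[QTS] = 1/75
[TCQ]:[QTS] = -2/75:1/75 = -2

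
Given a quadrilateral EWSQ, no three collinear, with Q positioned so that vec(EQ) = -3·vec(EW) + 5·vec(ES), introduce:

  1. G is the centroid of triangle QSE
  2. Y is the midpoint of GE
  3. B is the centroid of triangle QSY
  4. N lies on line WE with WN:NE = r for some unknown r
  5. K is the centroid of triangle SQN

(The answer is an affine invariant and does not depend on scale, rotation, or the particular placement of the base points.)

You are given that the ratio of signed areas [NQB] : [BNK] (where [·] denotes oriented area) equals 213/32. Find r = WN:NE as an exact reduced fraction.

Choose coordinates E = (0, 0), W = (1, 0), S = (0, 1), Q = (-3, 5).
1. G is the centroid of triangle QSE ⇒ G = (-1, 2)
2. Y is the midpoint of GE ⇒ Y = (-1/2, 1)
3. B is the centroid of triangle QSY ⇒ B = (-7/6, 7/3)
4. With WN:NE = r, write λ = r/(r+1) so N = W + λ·(E−W); N is affine-linear in λ
5. K is the centroid of triangle SQN ⇒ K is an affine combination of earlier points and hence also affine-linear in λ
Every point depending on N is an affine combination of N and λ-independent points, so each such coordinate is linear in λ; the λ² term in each signed area is a multiple of (E−W)×(E−W) = 0, so 2·[NQB] and 2·[BNK] are each linear in λ. Evaluating at λ=0 and λ=1:
  2·[NQB] = -8/3·λ + 3/2,   2·[BNK] = -4/9·λ + 4/9
So [NQB]:[BNK] = (-8/3·λ + 3/2) / (-4/9·λ + 4/9). Setting this equal to 213/32:
  -8/3·λ + 3/2 = 213/32·(-4/9·λ + 4/9)  ⇒  λ = 5
Then r = λ/(1−λ) = (5)/(-4) = -5/4. Check: with r = -5/4, N = (-4, 0) and [NQB]:[BNK] = 213/32 as required.

r = -5/4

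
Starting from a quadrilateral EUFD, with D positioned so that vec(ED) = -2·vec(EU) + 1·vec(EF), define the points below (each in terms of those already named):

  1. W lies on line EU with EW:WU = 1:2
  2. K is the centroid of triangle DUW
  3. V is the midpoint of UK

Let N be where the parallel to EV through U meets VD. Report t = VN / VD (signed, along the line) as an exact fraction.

t = -3/13

Work in coordinates with E = (0, 0), U = (1, 0), F = (0, 1), D = (-2, 1).
1. W lies on line EU with EW:WU = 1:2 ⇒ W = (1/3, 0)
2. K is the centroid of triangle DUW ⇒ K = (-2/9, 1/3)
3. V is the midpoint of UK ⇒ V = (7/18, 1/6)
through U parallel to EV: direction (7/18, 1/6); meets VD at N = (110/117, -1/39)
N = V + t·(D−V) with t = -3/13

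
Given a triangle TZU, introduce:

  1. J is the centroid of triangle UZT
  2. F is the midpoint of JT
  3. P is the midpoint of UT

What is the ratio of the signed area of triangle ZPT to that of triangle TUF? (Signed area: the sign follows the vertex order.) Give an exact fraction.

Assign T = (0, 0), Z = (1, 0), U = (0, 1) — the answer is frame-independent, so this choice is without loss of generality.
1. J is the centroid of triangle UZT ⇒ J = (1/3, 1/3)
2. F is the midpoint of JT ⇒ F = (1/6, 1/6)
3. P is the midpoint of UT ⇒ P = (0, 1/2)
2·[ZPT] = 1/2, 2·[TUF] = -1/6
[ZPT]:[TUF] = 1/2:-1/6 = -3

[ZPT]:[TUF] = -3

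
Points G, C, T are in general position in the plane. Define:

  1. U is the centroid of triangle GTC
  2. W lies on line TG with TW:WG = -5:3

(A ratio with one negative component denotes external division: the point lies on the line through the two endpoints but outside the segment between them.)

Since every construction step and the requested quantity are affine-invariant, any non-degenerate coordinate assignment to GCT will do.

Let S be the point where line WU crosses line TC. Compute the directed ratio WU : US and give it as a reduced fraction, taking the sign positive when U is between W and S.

WU:US = 13/2

Assign G = (0, 0), C = (1, 0), T = (0, 1) — the answer is frame-independent, so this choice is without loss of generality.
1. U is the centroid of triangle GTC ⇒ U = (1/3, 1/3)
2. W lies on line TG with TW:WG = -5:3 ⇒ W = (0, -3/2)
line WU meets TC at S = (5/13, 8/13)
U = W + t·(S−W) with t = 13/15, so WU:US = 13/15:2/15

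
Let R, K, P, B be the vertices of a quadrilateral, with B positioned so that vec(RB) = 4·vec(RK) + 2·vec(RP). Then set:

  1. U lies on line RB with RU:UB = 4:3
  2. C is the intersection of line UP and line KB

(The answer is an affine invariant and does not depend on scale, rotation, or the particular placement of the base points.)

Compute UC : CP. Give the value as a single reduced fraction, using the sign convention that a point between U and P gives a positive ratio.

Choose coordinates R = (0, 0), K = (1, 0), P = (0, 1), B = (4, 2).
1. U lies on line RB with RU:UB = 4:3 ⇒ U = (16/7, 8/7)
2. C is the intersection of line UP and line KB ⇒ C = (80/29, 34/29)
C = U + t·(P−U) with t = -6/29, so UC:CP = t:(1−t) = -6/29:35/29

UC:CP = -6/35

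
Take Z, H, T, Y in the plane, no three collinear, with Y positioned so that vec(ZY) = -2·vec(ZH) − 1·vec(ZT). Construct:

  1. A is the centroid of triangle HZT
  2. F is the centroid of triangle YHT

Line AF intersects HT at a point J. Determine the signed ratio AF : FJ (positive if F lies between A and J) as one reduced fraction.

Set Z = (0, 0), H = (1, 0), T = (0, 1), Y = (-2, -1); any affine frame gives the same invariant.
1. A is the centroid of triangle HZT ⇒ A = (1/3, 1/3)
2. F is the centroid of triangle YHT ⇒ F = (-1/3, 0)
line AF meets HT at J = (5/9, 4/9)
F = A + t·(J−A) with t = -3, so AF:FJ = -3:4

AF:FJ = -3/4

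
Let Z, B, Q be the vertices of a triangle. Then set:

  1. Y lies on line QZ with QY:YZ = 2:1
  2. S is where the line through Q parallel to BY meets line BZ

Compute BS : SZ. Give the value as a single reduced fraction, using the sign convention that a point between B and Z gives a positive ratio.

BS:SZ = -2/3

Set Z = (0, 0), B = (1, 0), Q = (0, 1); any affine frame gives the same invariant.
1. Y lies on line QZ with QY:YZ = 2:1 ⇒ Y = (0, 1/3)
2. S is where the line through Q parallel to BY meets line BZ ⇒ S = (3, 0)
S = B + t·(Z−B) with t = -2, so BS:SZ = t:(1−t) = -2:3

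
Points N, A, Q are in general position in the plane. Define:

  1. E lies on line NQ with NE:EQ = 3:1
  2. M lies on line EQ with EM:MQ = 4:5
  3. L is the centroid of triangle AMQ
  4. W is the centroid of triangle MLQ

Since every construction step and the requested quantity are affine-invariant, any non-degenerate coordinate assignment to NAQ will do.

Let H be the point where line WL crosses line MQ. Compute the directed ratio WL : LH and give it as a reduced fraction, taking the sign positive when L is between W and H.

WL:LH = -2/3

Choose coordinates N = (0, 0), A = (1, 0), Q = (0, 1).
1. E lies on line NQ with NE:EQ = 3:1 ⇒ E = (0, 3/4)
2. M lies on line EQ with EM:MQ = 4:5 ⇒ M = (0, 31/36)
3. L is the centroid of triangle AMQ ⇒ L = (1/3, 67/108)
4. W is the centroid of triangle MLQ ⇒ W = (1/9, 67/81)
line WL meets MQ at H = (0, 67/72)
L = W + t·(H−W) with t = -2, so WL:LH = -2:3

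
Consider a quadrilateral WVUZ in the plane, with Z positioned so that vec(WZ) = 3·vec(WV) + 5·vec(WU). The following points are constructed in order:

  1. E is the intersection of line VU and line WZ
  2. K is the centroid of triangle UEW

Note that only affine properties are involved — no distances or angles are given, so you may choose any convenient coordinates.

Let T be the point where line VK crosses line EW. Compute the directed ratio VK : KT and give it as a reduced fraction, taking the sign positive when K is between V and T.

VK:KT = -6

Set W = (0, 0), V = (1, 0), U = (0, 1), Z = (3, 5); any affine frame gives the same invariant.
1. E is the intersection of line VU and line WZ ⇒ E = (3/8, 5/8)
2. K is the centroid of triangle UEW ⇒ K = (1/8, 13/24)
line VK meets EW at T = (13/48, 65/144)
K = V + t·(T−V) with t = 6/5, so VK:KT = 6/5:-1/5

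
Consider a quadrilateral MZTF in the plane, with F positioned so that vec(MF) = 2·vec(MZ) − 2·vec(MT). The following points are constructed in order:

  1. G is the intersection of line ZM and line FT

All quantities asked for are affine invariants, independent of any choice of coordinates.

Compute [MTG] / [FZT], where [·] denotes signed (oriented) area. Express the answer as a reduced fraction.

[MTG]:[FZT] = -2/3

Set M = (0, 0), Z = (1, 0), T = (0, 1), F = (2, -2); any affine frame gives the same invariant.
1. G is the intersection of line ZM and line FT ⇒ G = (2/3, 0)
2·[MTG] = -2/3, 2·[FZT] = 1
[MTG]:[FZT] = -2/3:1 = -2/3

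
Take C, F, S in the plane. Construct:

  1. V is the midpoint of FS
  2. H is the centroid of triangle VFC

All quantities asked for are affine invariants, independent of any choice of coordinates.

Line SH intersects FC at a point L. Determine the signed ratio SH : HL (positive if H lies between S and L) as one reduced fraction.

SH:HL = 5

Assign C = (0, 0), F = (1, 0), S = (0, 1) — the answer is frame-independent, so this choice is without loss of generality.
1. V is the midpoint of FS ⇒ V = (1/2, 1/2)
2. H is the centroid of triangle VFC ⇒ H = (1/2, 1/6)
line SH meets FC at L = (3/5, 0)
H = S + t·(L−S) with t = 5/6, so SH:HL = 5/6:1/6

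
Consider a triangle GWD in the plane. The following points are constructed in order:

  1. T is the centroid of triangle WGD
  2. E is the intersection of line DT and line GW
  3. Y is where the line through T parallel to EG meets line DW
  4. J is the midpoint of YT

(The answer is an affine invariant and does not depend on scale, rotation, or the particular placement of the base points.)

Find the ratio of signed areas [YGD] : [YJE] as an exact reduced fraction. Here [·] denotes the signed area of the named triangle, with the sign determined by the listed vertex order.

Work in coordinates with G = (0, 0), W = (1, 0), D = (0, 1).
1. T is the centroid of triangle WGD ⇒ T = (1/3, 1/3)
2. E is the intersection of line DT and line GW ⇒ E = (1/2, 0)
3. Y is where the line through T parallel to EG meets line DW ⇒ Y = (2/3, 1/3)
4. J is the midpoint of YT ⇒ J = (1/2, 1/3)
2·[YGD] = -2/3, 2·[YJE] = 1/18
[YGD]:[YJE] = -2/3:1/18 = -12

[YGD]:[YJE] = -12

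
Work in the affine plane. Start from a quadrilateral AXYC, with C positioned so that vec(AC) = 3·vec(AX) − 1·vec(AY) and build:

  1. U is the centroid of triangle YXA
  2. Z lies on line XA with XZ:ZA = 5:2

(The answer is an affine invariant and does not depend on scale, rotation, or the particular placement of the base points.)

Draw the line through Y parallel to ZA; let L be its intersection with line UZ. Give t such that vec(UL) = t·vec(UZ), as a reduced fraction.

Work in coordinates with A = (0, 0), X = (1, 0), Y = (0, 1), C = (3, -1).
1. U is the centroid of triangle YXA ⇒ U = (1/3, 1/3)
2. Z lies on line XA with XZ:ZA = 5:2 ⇒ Z = (2/7, 0)
through Y parallel to ZA: direction (-2/7, 0); meets UZ at L = (3/7, 1)
L = U + t·(Z−U) with t = -2

t = -2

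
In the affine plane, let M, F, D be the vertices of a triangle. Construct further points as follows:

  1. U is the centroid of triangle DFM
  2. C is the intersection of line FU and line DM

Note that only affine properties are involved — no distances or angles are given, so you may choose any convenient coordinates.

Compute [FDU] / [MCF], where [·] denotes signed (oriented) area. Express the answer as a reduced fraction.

[FDU]:[MCF] = -2/3

Choose coordinates M = (0, 0), F = (1, 0), D = (0, 1).
1. U is the centroid of triangle DFM ⇒ U = (1/3, 1/3)
2. C is the intersection of line FU and line DM ⇒ C = (0, 1/2)
2·[FDU] = 1/3, 2·[MCF] = -1/2
[FDU]:[MCF] = 1/3:-1/2 = -2/3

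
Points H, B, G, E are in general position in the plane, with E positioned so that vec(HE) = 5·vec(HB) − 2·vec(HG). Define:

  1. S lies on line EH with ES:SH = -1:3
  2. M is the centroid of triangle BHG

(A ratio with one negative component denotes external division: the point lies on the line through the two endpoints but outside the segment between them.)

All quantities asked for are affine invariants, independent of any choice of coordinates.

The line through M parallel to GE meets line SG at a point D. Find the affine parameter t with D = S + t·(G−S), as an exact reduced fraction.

t = 29/15

Set H = (0, 0), B = (1, 0), G = (0, 1), E = (5, -2); any affine frame gives the same invariant.
1. S lies on line EH with ES:SH = -1:3 ⇒ S = (15/2, -3)
2. M is the centroid of triangle BHG ⇒ M = (1/3, 1/3)
through M parallel to GE: direction (5, -3); meets SG at D = (-7, 71/15)
D = S + t·(G−S) with t = 29/15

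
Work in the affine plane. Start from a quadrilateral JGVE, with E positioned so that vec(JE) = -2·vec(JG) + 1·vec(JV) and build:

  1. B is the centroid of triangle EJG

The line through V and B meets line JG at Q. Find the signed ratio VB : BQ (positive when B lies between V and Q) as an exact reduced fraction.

VB:BQ = 2

Work in coordinates with J = (0, 0), G = (1, 0), V = (0, 1), E = (-2, 1).
1. B is the centroid of triangle EJG ⇒ B = (-1/3, 1/3)
line VB meets JG at Q = (-1/2, 0)
B = V + t·(Q−V) with t = 2/3, so VB:BQ = 2/3:1/3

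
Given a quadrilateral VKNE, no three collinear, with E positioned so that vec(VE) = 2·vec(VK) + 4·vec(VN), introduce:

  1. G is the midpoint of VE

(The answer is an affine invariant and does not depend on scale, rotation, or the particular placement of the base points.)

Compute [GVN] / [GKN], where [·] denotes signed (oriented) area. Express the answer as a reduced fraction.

Assign V = (0, 0), K = (1, 0), N = (0, 1), E = (2, 4) — the answer is frame-independent, so this choice is without loss of generality.
1. G is the midpoint of VE ⇒ G = (1, 2)
2·[GVN] = -1, 2·[GKN] = -2
[GVN]:[GKN] = -1:-2 = 1/2

[GVN]:[GKN] = 1/2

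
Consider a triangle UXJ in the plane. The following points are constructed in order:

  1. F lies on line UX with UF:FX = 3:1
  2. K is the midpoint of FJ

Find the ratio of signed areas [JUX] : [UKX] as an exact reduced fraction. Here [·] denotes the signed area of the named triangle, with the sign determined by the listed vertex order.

Assign U = (0, 0), X = (1, 0), J = (0, 1) — the answer is frame-independent, so this choice is without loss of generality.
1. F lies on line UX with UF:FX = 3:1 ⇒ F = (3/4, 0)
2. K is the midpoint of FJ ⇒ K = (3/8, 1/2)
2·[JUX] = 1, 2·[UKX] = -1/2
[JUX]:[UKX] = 1:-1/2 = -2

[JUX]:[UKX] = -2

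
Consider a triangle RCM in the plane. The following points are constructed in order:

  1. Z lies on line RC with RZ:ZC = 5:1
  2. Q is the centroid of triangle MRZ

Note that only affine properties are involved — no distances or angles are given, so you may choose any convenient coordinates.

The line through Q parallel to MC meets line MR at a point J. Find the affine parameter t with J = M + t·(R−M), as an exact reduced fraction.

t = 7/18

Choose coordinates R = (0, 0), C = (1, 0), M = (0, 1).
1. Z lies on line RC with RZ:ZC = 5:1 ⇒ Z = (5/6, 0)
2. Q is the centroid of triangle MRZ ⇒ Q = (5/18, 1/3)
through Q parallel to MC: direction (1, -1); meets MR at J = (0, 11/18)
J = M + t·(R−M) with t = 7/18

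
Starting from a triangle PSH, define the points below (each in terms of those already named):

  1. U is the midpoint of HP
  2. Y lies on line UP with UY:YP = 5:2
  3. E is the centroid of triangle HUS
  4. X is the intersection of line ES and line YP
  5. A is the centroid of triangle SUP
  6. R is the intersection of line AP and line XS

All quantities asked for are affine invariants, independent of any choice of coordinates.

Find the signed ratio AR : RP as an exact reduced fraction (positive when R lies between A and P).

Work in coordinates with P = (0, 0), S = (1, 0), H = (0, 1).
1. U is the midpoint of HP ⇒ U = (0, 1/2)
2. Y lies on line UP with UY:YP = 5:2 ⇒ Y = (0, 1/7)
3. E is the centroid of triangle HUS ⇒ E = (1/3, 1/2)
4. X is the intersection of line ES and line YP ⇒ X = (0, 3/4)
5. A is the centroid of triangle SUP ⇒ A = (1/3, 1/6)
6. R is the intersection of line AP and line XS ⇒ R = (3/5, 3/10)
R = A + t·(P−A) with t = -4/5, so AR:RP = t:(1−t) = -4/5:9/5

AR:RP = -4/9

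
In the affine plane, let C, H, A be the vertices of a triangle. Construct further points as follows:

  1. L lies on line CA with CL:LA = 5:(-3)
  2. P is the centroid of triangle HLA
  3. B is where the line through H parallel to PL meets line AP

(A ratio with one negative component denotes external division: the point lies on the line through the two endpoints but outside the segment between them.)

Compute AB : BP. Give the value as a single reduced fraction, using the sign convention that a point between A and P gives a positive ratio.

AB:BP = -2

Work in coordinates with C = (0, 0), H = (1, 0), A = (0, 1).
1. L lies on line CA with CL:LA = 5:(-3) ⇒ L = (0, 5/2)
2. P is the centroid of triangle HLA ⇒ P = (1/3, 7/6)
3. B is where the line through H parallel to PL meets line AP ⇒ B = (2/3, 4/3)
B = A + t·(P−A) with t = 2, so AB:BP = t:(1−t) = 2:-1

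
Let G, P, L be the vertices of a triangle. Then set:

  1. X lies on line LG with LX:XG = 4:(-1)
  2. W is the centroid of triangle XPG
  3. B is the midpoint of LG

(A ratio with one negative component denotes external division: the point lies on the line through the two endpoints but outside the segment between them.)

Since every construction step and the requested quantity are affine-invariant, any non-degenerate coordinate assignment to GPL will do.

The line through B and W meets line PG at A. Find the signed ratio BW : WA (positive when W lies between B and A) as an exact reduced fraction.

Choose coordinates G = (0, 0), P = (1, 0), L = (0, 1).
1. X lies on line LG with LX:XG = 4:(-1) ⇒ X = (0, -1/3)
2. W is the centroid of triangle XPG ⇒ W = (1/3, -1/9)
3. B is the midpoint of LG ⇒ B = (0, 1/2)
line BW meets PG at A = (3/11, 0)
W = B + t·(A−B) with t = 11/9, so BW:WA = 11/9:-2/9

BW:WA = -11/2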